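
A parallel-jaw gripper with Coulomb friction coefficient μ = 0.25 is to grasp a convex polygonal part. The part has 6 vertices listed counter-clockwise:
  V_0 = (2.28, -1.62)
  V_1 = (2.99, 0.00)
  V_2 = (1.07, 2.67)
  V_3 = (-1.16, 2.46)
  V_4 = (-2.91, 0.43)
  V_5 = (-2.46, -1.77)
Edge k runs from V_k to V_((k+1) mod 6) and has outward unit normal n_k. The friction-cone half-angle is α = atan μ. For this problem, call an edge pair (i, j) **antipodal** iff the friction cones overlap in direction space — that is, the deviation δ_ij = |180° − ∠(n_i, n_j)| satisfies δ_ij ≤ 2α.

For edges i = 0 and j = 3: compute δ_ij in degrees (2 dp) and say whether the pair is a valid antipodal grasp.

δ = 17.10°, valid

α = atan 0.25 = 14.04°;  2α = 28.07°
edge 0: e_0 = (+0.71, +1.62);  n_0 = (+0.9159, -0.4014)
edge 3: e_3 = (-1.75, -2.03);  n_3 = (-0.7574, +0.6529)
∠(n_0, n_3) = 162.90°
δ = |180° − 162.90°| = 17.10°
17.10° ≤ 2α = 28.07°  →  valid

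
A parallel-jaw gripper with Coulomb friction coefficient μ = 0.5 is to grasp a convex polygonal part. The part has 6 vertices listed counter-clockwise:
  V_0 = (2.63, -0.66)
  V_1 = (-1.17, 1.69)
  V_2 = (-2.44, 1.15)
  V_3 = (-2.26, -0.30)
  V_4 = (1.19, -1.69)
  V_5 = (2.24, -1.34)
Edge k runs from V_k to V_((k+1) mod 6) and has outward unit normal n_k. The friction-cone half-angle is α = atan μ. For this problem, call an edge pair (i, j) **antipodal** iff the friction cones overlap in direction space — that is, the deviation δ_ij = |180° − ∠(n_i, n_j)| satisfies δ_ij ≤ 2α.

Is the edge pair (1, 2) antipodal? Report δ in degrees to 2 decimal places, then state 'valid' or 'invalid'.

α = atan 0.5 = 26.57°;  2α = 53.13°
edge 1: e_1 = (-1.27, -0.54);  n_1 = (-0.3913, +0.9203)
edge 2: e_2 = (+0.18, -1.45);  n_2 = (-0.9924, -0.1232)
∠(n_1, n_2) = 74.04°
δ = |180° − 74.04°| = 105.96°
105.96° > 2α = 53.13°  →  invalid

δ = 105.96°, invalid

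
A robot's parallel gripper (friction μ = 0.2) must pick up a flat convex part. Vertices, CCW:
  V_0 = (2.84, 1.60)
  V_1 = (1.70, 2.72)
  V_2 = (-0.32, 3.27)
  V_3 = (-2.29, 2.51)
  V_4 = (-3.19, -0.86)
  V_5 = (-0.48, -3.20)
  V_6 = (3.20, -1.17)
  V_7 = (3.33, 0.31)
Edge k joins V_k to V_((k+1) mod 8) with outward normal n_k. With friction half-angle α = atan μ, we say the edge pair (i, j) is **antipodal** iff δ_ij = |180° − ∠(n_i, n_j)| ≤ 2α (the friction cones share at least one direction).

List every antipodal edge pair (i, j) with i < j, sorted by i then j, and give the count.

count = 3; pairs: (0,4), (2,5), (3,6)

α = atan 0.2 = 11.31°;  2α = 22.62°
n_0 = (+0.7008, +0.7133)
n_1 = (+0.2627, +0.9649)
n_2 = (-0.3599, +0.9330)
n_3 = (-0.9661, +0.2580)
n_4 = (-0.6535, -0.7569)
n_5 = (+0.4830, -0.8756)
n_6 = (+0.9962, -0.0875)
n_7 = (+0.9348, +0.3551)
  (0,1): δ = 150.74°  ·
  (0,2): δ = 114.41°  ·
  (0,3): δ = 60.46°  ·
  (0,4): δ = 3.68°  ✓
  (0,5): δ = 73.38°  ·
  (0,6): δ = 129.47°  ·
  (0,7): δ = 155.29°  ·
  (1,2): δ = 143.67°  ·
  (1,3): δ = 89.72°  ·
  (1,4): δ = 25.58°  ·
  (1,5): δ = 44.11°  ·
  (1,6): δ = 100.21°  ·
  (1,7): δ = 126.03°  ·
  (2,3): δ = 126.05°  ·
  (2,4): δ = 61.91°  ·
  (2,5): δ = 7.79°  ✓
  (2,6): δ = 63.88°  ·
  (2,7): δ = 89.70°  ·
  (3,4): δ = 115.86°  ·
  (3,5): δ = 46.16°  ·
  (3,6): δ = 9.93°  ✓
  (3,7): δ = 35.75°  ·
  (4,5): δ = 110.31°  ·
  (4,6): δ = 54.21°  ·
  (4,7): δ = 28.39°  ·
  (5,6): δ = 123.90°  ·
  (5,7): δ = 98.08°  ·
  (6,7): δ = 154.18°  ·
antipodal pairs: 3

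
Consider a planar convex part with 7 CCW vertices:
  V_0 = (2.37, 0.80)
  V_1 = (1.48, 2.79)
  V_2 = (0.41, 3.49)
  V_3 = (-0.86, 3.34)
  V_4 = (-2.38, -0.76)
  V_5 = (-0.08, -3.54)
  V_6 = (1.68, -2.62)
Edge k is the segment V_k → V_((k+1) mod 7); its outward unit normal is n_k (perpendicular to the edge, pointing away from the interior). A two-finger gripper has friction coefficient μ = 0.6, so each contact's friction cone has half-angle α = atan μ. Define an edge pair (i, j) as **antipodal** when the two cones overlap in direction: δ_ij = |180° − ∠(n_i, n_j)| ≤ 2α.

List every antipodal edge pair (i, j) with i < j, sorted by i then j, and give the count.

α = atan 0.6 = 30.96°;  2α = 61.93°
n_0 = (+0.9129, +0.4083)
n_1 = (+0.5475, +0.8368)
n_2 = (-0.1173, +0.9931)
n_3 = (-0.9376, +0.3476)
n_4 = (-0.7705, -0.6375)
n_5 = (+0.4633, -0.8862)
n_6 = (+0.9802, -0.1978)
  (0,1): δ = 147.29°  ·
  (0,2): δ = 107.36°  ·
  (0,3): δ = 44.44°  ✓
  (0,4): δ = 15.51°  ✓
  (0,5): δ = 93.50°  ·
  (0,6): δ = 144.50°  ·
  (1,2): δ = 140.07°  ·
  (1,3): δ = 77.15°  ·
  (1,4): δ = 17.20°  ✓
  (1,5): δ = 60.79°  ✓
  (1,6): δ = 111.79°  ·
  (2,3): δ = 117.08°  ·
  (2,4): δ = 57.13°  ✓
  (2,5): δ = 20.86°  ✓
  (2,6): δ = 71.86°  ·
  (3,4): δ = 120.06°  ·
  (3,5): δ = 42.06°  ✓
  (3,6): δ = 8.93°  ✓
  (4,5): δ = 102.00°  ·
  (4,6): δ = 51.01°  ✓
  (5,6): δ = 129.00°  ·
antipodal pairs: 9

count = 9; pairs: (0,3), (0,4), (1,4), (1,5), (2,4), (2,5), (3,5), (3,6), (4,6)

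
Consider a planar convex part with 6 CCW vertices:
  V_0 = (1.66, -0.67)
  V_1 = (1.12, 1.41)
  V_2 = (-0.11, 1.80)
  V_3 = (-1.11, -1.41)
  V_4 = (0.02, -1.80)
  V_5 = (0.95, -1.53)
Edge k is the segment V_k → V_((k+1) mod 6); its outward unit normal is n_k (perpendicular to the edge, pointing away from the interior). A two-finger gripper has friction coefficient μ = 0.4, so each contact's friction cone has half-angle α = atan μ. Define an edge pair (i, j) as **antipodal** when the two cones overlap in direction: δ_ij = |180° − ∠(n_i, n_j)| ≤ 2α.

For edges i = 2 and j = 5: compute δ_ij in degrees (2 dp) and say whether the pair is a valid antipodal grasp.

δ = 22.24°, valid

α = atan 0.4 = 21.80°;  2α = 43.60°
edge 2: e_2 = (-1.00, -3.21);  n_2 = (-0.9547, +0.2974)
edge 5: e_5 = (+0.71, +0.86);  n_5 = (+0.7712, -0.6366)
∠(n_2, n_5) = 157.76°
δ = |180° − 157.76°| = 22.24°
22.24° ≤ 2α = 43.60°  →  valid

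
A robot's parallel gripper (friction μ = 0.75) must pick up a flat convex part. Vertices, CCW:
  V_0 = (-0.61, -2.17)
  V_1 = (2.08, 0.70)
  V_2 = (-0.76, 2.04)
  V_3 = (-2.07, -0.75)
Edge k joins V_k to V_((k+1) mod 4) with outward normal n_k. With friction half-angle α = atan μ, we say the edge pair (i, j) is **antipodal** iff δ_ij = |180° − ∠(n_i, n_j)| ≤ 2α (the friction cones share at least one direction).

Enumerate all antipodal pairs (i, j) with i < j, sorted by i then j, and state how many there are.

count = 3; pairs: (0,1), (0,2), (1,3)

α = atan 0.75 = 36.87°;  2α = 73.74°
n_0 = (+0.7296, -0.6839)
n_1 = (+0.4267, +0.9044)
n_2 = (-0.9052, +0.4250)
n_3 = (-0.6972, -0.7169)
  (0,1): δ = 72.11°  ✓
  (0,2): δ = 17.99°  ✓
  (0,3): δ = 88.94°  ·
  (1,2): δ = 89.89°  ·
  (1,3): δ = 18.94°  ✓
  (2,3): δ = 109.05°  ·
antipodal pairs: 3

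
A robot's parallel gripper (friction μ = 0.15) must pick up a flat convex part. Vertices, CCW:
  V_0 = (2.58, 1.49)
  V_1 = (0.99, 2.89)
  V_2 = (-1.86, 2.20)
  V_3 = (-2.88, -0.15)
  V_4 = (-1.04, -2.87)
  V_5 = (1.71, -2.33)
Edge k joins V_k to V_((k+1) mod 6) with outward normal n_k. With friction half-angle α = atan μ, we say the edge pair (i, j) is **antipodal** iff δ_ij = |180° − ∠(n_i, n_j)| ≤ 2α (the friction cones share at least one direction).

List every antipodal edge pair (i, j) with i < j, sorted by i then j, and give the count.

count = 3; pairs: (0,3), (1,4), (2,5)

α = atan 0.15 = 8.53°;  2α = 17.06°
n_0 = (+0.6608, +0.7505)
n_1 = (-0.2353, +0.9719)
n_2 = (-0.9173, +0.3982)
n_3 = (-0.8283, -0.5603)
n_4 = (+0.1927, -0.9813)
n_5 = (+0.9750, -0.2221)
  (0,1): δ = 125.03°  ·
  (0,2): δ = 72.10°  ·
  (0,3): δ = 14.56°  ✓
  (0,4): δ = 52.47°  ·
  (0,5): δ = 118.53°  ·
  (1,2): δ = 127.07°  ·
  (1,3): δ = 69.53°  ·
  (1,4): δ = 2.50°  ✓
  (1,5): δ = 63.56°  ·
  (2,3): δ = 122.46°  ·
  (2,4): δ = 55.43°  ·
  (2,5): δ = 10.63°  ✓
  (3,4): δ = 112.97°  ·
  (3,5): δ = 46.91°  ·
  (4,5): δ = 113.94°  ·
antipodal pairs: 3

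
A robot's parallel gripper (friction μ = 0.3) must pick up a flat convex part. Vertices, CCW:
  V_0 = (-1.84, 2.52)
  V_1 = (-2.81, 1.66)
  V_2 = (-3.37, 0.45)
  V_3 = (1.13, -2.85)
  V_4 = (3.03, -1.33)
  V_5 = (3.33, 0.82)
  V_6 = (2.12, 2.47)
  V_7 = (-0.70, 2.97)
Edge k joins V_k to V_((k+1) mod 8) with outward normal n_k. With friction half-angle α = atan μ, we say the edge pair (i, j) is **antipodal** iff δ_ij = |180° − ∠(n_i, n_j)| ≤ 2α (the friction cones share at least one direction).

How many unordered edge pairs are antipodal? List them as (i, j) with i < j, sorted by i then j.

α = atan 0.3 = 16.70°;  2α = 33.40°
n_0 = (-0.6634, +0.7483)
n_1 = (-0.9075, +0.4200)
n_2 = (-0.5914, -0.8064)
n_3 = (+0.6247, -0.7809)
n_4 = (+0.9904, -0.1382)
n_5 = (+0.8064, +0.5914)
n_6 = (+0.1746, +0.9846)
n_7 = (-0.3672, +0.9302)
  (0,1): δ = 156.40°  ·
  (0,2): δ = 77.81°  ·
  (0,3): δ = 2.90°  ✓
  (0,4): δ = 40.50°  ·
  (0,5): δ = 84.69°  ·
  (0,6): δ = 128.39°  ·
  (0,7): δ = 159.98°  ·
  (1,2): δ = 101.42°  ·
  (1,3): δ = 26.51°  ✓
  (1,4): δ = 16.89°  ✓
  (1,5): δ = 61.09°  ·
  (1,6): δ = 104.78°  ·
  (1,7): δ = 136.38°  ·
  (2,3): δ = 105.09°  ·
  (2,4): δ = 61.69°  ·
  (2,5): δ = 17.49°  ✓
  (2,6): δ = 26.20°  ✓
  (2,7): δ = 57.79°  ·
  (3,4): δ = 136.60°  ·
  (3,5): δ = 92.41°  ·
  (3,6): δ = 48.71°  ·
  (3,7): δ = 17.12°  ✓
  (4,5): δ = 135.80°  ·
  (4,6): δ = 92.11°  ·
  (4,7): δ = 60.52°  ·
  (5,6): δ = 136.31°  ·
  (5,7): δ = 104.71°  ·
  (6,7): δ = 148.40°  ·
antipodal pairs: 6

count = 6; pairs: (0,3), (1,3), (1,4), (2,5), (2,6), (3,7)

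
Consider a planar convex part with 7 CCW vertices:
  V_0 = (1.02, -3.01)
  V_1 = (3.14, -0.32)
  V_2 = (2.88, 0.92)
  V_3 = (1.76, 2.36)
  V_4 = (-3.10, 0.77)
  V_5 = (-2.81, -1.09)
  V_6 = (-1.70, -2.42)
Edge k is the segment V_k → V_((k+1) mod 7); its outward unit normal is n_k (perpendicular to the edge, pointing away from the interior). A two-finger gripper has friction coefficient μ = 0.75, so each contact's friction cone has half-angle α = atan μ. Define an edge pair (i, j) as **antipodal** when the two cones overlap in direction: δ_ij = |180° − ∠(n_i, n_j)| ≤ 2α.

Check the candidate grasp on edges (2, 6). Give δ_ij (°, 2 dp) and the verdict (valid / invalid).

α = atan 0.75 = 36.87°;  2α = 73.74°
edge 2: e_2 = (-1.12, +1.44);  n_2 = (+0.7894, +0.6139)
edge 6: e_6 = (+2.72, -0.59);  n_6 = (-0.2120, -0.9773)
∠(n_2, n_6) = 140.11°
δ = |180° − 140.11°| = 39.89°
39.89° ≤ 2α = 73.74°  →  valid

δ = 39.89°, valid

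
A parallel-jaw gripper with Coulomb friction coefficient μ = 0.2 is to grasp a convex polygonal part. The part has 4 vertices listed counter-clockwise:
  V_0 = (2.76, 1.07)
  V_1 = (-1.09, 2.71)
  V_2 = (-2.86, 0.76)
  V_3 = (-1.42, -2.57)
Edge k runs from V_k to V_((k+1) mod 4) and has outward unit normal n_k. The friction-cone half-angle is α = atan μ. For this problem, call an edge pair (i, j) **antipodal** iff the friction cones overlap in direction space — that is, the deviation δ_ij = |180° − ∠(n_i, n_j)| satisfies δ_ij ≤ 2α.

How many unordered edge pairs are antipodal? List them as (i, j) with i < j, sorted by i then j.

count = 1; pairs: (1,3)

α = atan 0.2 = 11.31°;  2α = 22.62°
n_0 = (+0.3919, +0.9200)
n_1 = (-0.7405, +0.6721)
n_2 = (-0.9179, -0.3969)
n_3 = (+0.6567, -0.7541)
  (0,1): δ = 109.16°  ·
  (0,2): δ = 43.54°  ·
  (0,3): δ = 64.12°  ·
  (1,2): δ = 114.38°  ·
  (1,3): δ = 6.72°  ✓
  (2,3): δ = 72.34°  ·
antipodal pairs: 1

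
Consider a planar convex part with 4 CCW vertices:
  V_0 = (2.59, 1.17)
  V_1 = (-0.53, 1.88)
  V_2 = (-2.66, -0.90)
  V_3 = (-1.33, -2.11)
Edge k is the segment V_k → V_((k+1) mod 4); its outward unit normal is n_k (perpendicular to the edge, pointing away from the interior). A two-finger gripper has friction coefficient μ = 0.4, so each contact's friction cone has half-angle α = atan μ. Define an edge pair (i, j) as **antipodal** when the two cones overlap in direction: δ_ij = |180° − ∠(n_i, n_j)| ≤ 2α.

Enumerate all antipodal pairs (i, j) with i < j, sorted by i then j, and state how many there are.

count = 2; pairs: (0,2), (1,3)

α = atan 0.4 = 21.80°;  2α = 43.60°
n_0 = (+0.2219, +0.9751)
n_1 = (-0.7938, +0.6082)
n_2 = (-0.6729, -0.7397)
n_3 = (+0.6417, -0.7669)
  (0,1): δ = 114.64°  ·
  (0,2): δ = 29.47°  ✓
  (0,3): δ = 52.74°  ·
  (1,2): δ = 94.84°  ·
  (1,3): δ = 12.62°  ✓
  (2,3): δ = 97.78°  ·
antipodal pairs: 2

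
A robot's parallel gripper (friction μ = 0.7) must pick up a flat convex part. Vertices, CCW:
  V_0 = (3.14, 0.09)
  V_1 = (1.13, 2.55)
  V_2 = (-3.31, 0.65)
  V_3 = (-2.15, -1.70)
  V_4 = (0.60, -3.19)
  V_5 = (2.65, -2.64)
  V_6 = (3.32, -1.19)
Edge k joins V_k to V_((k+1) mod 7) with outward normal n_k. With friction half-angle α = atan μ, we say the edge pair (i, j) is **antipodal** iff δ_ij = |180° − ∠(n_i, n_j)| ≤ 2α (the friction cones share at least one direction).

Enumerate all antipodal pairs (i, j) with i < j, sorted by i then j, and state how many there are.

α = atan 0.7 = 34.99°;  2α = 69.98°
n_0 = (+0.7744, +0.6327)
n_1 = (-0.3934, +0.9194)
n_2 = (-0.8967, -0.4426)
n_3 = (-0.4764, -0.8792)
n_4 = (+0.2591, -0.9658)
n_5 = (+0.9078, -0.4195)
n_6 = (+0.9903, +0.1393)
  (0,1): δ = 106.08°  ·
  (0,2): δ = 12.98°  ✓
  (0,3): δ = 22.30°  ✓
  (0,4): δ = 65.77°  ✓
  (0,5): δ = 115.95°  ·
  (0,6): δ = 148.75°  ·
  (1,2): δ = 86.90°  ·
  (1,3): δ = 51.62°  ✓
  (1,4): δ = 8.15°  ✓
  (1,5): δ = 42.03°  ✓
  (1,6): δ = 74.84°  ·
  (2,3): δ = 144.72°  ·
  (2,4): δ = 101.25°  ·
  (2,5): δ = 51.07°  ✓
  (2,6): δ = 18.27°  ✓
  (3,4): δ = 136.53°  ·
  (3,5): δ = 86.35°  ·
  (3,6): δ = 53.55°  ✓
  (4,5): δ = 129.82°  ·
  (4,6): δ = 97.01°  ·
  (5,6): δ = 147.20°  ·
antipodal pairs: 9

count = 9; pairs: (0,2), (0,3), (0,4), (1,3), (1,4), (1,5), (2,5), (2,6), (3,6)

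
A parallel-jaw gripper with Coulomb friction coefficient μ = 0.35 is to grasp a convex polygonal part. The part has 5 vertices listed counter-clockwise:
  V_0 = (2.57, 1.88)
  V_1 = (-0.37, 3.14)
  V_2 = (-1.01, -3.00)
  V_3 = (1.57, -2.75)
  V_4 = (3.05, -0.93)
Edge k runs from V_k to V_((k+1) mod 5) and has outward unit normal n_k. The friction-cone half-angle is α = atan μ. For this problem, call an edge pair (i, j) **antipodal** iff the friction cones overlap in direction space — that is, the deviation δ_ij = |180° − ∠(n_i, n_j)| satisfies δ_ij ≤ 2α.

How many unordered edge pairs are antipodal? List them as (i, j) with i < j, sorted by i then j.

α = atan 0.35 = 19.29°;  2α = 38.58°
n_0 = (+0.3939, +0.9191)
n_1 = (-0.9946, +0.1037)
n_2 = (+0.0964, -0.9953)
n_3 = (+0.7759, -0.6309)
n_4 = (+0.9857, +0.1684)
  (0,1): δ = 72.75°  ·
  (0,2): δ = 28.73°  ✓
  (0,3): δ = 74.08°  ·
  (0,4): δ = 122.89°  ·
  (1,2): δ = 78.51°  ·
  (1,3): δ = 33.17°  ✓
  (1,4): δ = 15.64°  ✓
  (2,3): δ = 134.65°  ·
  (2,4): δ = 85.84°  ·
  (3,4): δ = 131.19°  ·
antipodal pairs: 3

count = 3; pairs: (0,2), (1,3), (1,4)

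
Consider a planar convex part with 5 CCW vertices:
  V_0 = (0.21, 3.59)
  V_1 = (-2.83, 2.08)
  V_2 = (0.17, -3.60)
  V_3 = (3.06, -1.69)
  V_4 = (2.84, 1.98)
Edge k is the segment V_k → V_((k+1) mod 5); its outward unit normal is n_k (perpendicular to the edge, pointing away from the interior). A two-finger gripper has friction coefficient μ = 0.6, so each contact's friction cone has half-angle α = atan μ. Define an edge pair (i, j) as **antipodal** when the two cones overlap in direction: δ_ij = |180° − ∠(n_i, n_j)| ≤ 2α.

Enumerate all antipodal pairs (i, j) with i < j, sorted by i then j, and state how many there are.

α = atan 0.6 = 30.96°;  2α = 61.93°
n_0 = (-0.4449, +0.8956)
n_1 = (-0.8842, -0.4670)
n_2 = (+0.5514, -0.8343)
n_3 = (+0.9982, +0.0598)
n_4 = (+0.5221, +0.8529)
  (0,1): δ = 88.57°  ·
  (0,2): δ = 7.05°  ✓
  (0,3): δ = 67.02°  ·
  (0,4): δ = 122.11°  ·
  (1,2): δ = 84.38°  ·
  (1,3): δ = 24.41°  ✓
  (1,4): δ = 30.68°  ✓
  (2,3): δ = 120.03°  ·
  (2,4): δ = 64.93°  ·
  (3,4): δ = 124.90°  ·
antipodal pairs: 3

count = 3; pairs: (0,2), (1,3), (1,4)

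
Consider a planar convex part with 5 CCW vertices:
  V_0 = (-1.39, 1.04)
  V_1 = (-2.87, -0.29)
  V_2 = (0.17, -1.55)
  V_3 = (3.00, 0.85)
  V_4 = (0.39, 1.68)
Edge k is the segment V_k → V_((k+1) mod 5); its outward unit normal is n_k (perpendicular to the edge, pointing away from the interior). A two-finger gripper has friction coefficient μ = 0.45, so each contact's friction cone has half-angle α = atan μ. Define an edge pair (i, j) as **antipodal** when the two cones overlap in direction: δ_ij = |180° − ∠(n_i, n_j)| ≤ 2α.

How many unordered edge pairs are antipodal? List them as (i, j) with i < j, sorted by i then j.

count = 4; pairs: (0,2), (1,3), (1,4), (2,4)

α = atan 0.45 = 24.23°;  2α = 48.46°
n_0 = (-0.6684, +0.7438)
n_1 = (-0.3829, -0.9238)
n_2 = (+0.6468, -0.7627)
n_3 = (+0.3031, +0.9530)
n_4 = (-0.3383, +0.9410)
  (0,1): δ = 64.46°  ·
  (0,2): δ = 1.64°  ✓
  (0,3): δ = 120.41°  ·
  (0,4): δ = 157.83°  ·
  (1,2): δ = 117.19°  ·
  (1,3): δ = 4.87°  ✓
  (1,4): δ = 42.29°  ✓
  (2,3): δ = 57.94°  ·
  (2,4): δ = 20.52°  ✓
  (3,4): δ = 142.58°  ·
antipodal pairs: 4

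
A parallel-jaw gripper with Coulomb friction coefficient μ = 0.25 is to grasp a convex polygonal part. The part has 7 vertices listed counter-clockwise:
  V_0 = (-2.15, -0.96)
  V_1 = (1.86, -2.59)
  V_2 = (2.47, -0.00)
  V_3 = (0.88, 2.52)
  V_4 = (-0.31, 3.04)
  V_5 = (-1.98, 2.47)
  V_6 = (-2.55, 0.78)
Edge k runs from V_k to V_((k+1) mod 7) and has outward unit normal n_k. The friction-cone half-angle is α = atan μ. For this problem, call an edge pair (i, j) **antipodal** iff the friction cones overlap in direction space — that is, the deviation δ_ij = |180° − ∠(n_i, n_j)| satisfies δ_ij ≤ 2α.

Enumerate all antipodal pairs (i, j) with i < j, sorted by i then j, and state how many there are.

α = atan 0.25 = 14.04°;  2α = 28.07°
n_0 = (-0.3766, -0.9264)
n_1 = (+0.9734, -0.2292)
n_2 = (+0.8457, +0.5336)
n_3 = (+0.4004, +0.9163)
n_4 = (-0.3230, +0.9464)
n_5 = (-0.9476, +0.3196)
n_6 = (-0.9746, -0.2240)
  (0,1): δ = 81.13°  ·
  (0,2): δ = 35.63°  ·
  (0,3): δ = 1.48°  ✓
  (0,4): δ = 40.97°  ·
  (0,5): δ = 93.48°  ·
  (0,6): δ = 125.07°  ·
  (1,2): δ = 134.50°  ·
  (1,3): δ = 100.35°  ·
  (1,4): δ = 57.90°  ·
  (1,5): δ = 5.39°  ✓
  (1,6): δ = 26.20°  ✓
  (2,3): δ = 145.85°  ·
  (2,4): δ = 103.40°  ·
  (2,5): δ = 50.89°  ·
  (2,6): δ = 19.30°  ✓
  (3,4): δ = 137.55°  ·
  (3,5): δ = 85.03°  ·
  (3,6): δ = 53.45°  ·
  (4,5): δ = 127.48°  ·
  (4,6): δ = 95.90°  ·
  (5,6): δ = 148.42°  ·
antipodal pairs: 4

count = 4; pairs: (0,3), (1,5), (1,6), (2,6)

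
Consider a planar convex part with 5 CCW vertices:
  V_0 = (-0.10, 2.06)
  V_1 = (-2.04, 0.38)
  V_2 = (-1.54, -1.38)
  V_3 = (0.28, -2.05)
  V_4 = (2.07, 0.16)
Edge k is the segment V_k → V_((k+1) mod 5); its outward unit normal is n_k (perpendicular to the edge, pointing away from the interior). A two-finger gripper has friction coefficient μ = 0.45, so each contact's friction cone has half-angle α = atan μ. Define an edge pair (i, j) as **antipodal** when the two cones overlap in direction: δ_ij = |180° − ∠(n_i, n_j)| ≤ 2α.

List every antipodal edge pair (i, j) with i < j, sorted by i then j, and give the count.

count = 3; pairs: (0,3), (1,4), (2,4)

α = atan 0.45 = 24.23°;  2α = 48.46°
n_0 = (-0.6546, +0.7559)
n_1 = (-0.9619, -0.2733)
n_2 = (-0.3455, -0.9384)
n_3 = (+0.7771, -0.6294)
n_4 = (+0.6588, +0.7524)
  (0,1): δ = 115.03°  ·
  (0,2): δ = 61.10°  ·
  (0,3): δ = 10.10°  ✓
  (0,4): δ = 97.90°  ·
  (1,2): δ = 126.07°  ·
  (1,3): δ = 54.87°  ·
  (1,4): δ = 32.94°  ✓
  (2,3): δ = 108.80°  ·
  (2,4): δ = 20.99°  ✓
  (3,4): δ = 92.20°  ·
antipodal pairs: 3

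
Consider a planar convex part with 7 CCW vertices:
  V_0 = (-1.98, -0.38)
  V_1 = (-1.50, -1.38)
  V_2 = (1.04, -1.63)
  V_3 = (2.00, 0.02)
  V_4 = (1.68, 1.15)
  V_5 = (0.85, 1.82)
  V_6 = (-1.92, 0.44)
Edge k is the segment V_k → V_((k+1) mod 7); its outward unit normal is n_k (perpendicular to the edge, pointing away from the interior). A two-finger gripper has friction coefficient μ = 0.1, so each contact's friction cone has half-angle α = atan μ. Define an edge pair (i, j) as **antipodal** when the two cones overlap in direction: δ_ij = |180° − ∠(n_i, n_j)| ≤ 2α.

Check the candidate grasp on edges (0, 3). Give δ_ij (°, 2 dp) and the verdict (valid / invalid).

δ = 9.83°, valid

α = atan 0.1 = 5.71°;  2α = 11.42°
edge 0: e_0 = (+0.48, -1.00);  n_0 = (-0.9015, -0.4327)
edge 3: e_3 = (-0.32, +1.13);  n_3 = (+0.9622, +0.2725)
∠(n_0, n_3) = 170.17°
δ = |180° − 170.17°| = 9.83°
9.83° ≤ 2α = 11.42°  →  valid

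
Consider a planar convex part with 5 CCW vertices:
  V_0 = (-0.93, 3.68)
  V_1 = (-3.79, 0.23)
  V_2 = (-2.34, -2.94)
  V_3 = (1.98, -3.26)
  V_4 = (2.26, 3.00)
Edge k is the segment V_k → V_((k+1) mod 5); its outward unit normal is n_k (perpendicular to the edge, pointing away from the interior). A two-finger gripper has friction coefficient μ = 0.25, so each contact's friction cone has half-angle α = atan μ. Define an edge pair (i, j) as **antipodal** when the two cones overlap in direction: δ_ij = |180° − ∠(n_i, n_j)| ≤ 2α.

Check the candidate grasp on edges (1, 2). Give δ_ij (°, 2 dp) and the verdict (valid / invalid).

δ = 118.82°, invalid

α = atan 0.25 = 14.04°;  2α = 28.07°
edge 1: e_1 = (+1.45, -3.17);  n_1 = (-0.9094, -0.4160)
edge 2: e_2 = (+4.32, -0.32);  n_2 = (-0.0739, -0.9973)
∠(n_1, n_2) = 61.18°
δ = |180° − 61.18°| = 118.82°
118.82° > 2α = 28.07°  →  invalid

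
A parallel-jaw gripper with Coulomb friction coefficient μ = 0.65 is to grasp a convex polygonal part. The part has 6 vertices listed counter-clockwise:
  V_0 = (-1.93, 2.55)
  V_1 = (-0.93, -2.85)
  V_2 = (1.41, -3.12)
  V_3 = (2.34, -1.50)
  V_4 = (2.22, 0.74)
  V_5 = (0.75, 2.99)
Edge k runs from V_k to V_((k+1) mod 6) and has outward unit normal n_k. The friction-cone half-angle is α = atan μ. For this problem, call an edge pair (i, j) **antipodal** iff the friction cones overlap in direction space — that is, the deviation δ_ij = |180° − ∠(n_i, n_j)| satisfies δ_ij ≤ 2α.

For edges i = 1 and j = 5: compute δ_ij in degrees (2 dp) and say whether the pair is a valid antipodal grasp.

δ = 15.91°, valid

α = atan 0.65 = 33.02°;  2α = 66.05°
edge 1: e_1 = (+2.34, -0.27);  n_1 = (-0.1146, -0.9934)
edge 5: e_5 = (-2.68, -0.44);  n_5 = (-0.1620, +0.9868)
∠(n_1, n_5) = 164.09°
δ = |180° − 164.09°| = 15.91°
15.91° ≤ 2α = 66.05°  →  valid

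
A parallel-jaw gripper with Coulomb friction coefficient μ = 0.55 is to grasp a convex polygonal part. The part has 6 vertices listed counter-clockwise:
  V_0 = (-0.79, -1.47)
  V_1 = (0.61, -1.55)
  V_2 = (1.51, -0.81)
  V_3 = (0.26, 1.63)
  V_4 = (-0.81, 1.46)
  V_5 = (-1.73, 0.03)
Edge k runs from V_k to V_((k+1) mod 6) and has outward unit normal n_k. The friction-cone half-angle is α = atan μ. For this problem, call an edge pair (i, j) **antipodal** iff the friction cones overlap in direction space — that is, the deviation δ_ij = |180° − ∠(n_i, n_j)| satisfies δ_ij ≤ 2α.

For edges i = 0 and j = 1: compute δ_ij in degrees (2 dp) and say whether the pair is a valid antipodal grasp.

α = atan 0.55 = 28.81°;  2α = 57.62°
edge 0: e_0 = (+1.40, -0.08);  n_0 = (-0.0570, -0.9984)
edge 1: e_1 = (+0.90, +0.74);  n_1 = (+0.6351, -0.7724)
∠(n_0, n_1) = 42.70°
δ = |180° − 42.70°| = 137.30°
137.30° > 2α = 57.62°  →  invalid

δ = 137.30°, invalid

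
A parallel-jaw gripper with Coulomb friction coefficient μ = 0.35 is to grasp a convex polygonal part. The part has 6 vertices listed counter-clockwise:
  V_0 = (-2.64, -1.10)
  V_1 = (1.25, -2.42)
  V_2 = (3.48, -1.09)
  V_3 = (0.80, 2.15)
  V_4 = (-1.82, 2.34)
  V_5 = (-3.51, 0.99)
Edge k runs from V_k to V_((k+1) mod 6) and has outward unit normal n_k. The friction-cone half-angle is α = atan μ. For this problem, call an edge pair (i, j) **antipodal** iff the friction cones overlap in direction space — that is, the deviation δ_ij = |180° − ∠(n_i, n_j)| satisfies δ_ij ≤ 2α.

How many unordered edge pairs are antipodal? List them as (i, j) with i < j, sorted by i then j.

α = atan 0.35 = 19.29°;  2α = 38.58°
n_0 = (-0.3213, -0.9470)
n_1 = (+0.5122, -0.8588)
n_2 = (+0.7706, +0.6374)
n_3 = (+0.0723, +0.9974)
n_4 = (-0.6241, +0.7813)
n_5 = (-0.9232, -0.3843)
  (0,1): δ = 130.44°  ·
  (0,2): δ = 31.66°  ✓
  (0,3): δ = 14.60°  ✓
  (0,4): δ = 57.36°  ·
  (0,5): δ = 131.34°  ·
  (1,2): δ = 81.22°  ·
  (1,3): δ = 34.96°  ✓
  (1,4): δ = 7.81°  ✓
  (1,5): δ = 81.79°  ·
  (2,3): δ = 133.74°  ·
  (2,4): δ = 90.98°  ·
  (2,5): δ = 17.00°  ✓
  (3,4): δ = 137.23°  ·
  (3,5): δ = 63.25°  ·
  (4,5): δ = 106.02°  ·
antipodal pairs: 5

count = 5; pairs: (0,2), (0,3), (1,3), (1,4), (2,5)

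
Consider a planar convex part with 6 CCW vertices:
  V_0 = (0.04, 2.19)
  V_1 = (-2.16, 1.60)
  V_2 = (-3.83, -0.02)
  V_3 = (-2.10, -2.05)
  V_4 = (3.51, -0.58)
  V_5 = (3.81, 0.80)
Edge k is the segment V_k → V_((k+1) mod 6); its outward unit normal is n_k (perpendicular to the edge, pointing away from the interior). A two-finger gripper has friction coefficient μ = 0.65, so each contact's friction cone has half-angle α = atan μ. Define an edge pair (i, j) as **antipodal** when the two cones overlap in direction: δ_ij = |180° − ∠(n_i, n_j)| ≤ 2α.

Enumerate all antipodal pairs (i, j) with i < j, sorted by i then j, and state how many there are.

α = atan 0.65 = 33.02°;  2α = 66.05°
n_0 = (-0.2590, +0.9659)
n_1 = (-0.6963, +0.7178)
n_2 = (-0.7611, -0.6486)
n_3 = (+0.2535, -0.9673)
n_4 = (+0.9772, -0.2124)
n_5 = (+0.3459, +0.9383)
  (0,1): δ = 150.88°  ·
  (0,2): δ = 64.57°  ✓
  (0,3): δ = 0.33°  ✓
  (0,4): δ = 62.72°  ✓
  (0,5): δ = 144.75°  ·
  (1,2): δ = 93.69°  ·
  (1,3): δ = 29.45°  ✓
  (1,4): δ = 33.61°  ✓
  (1,5): δ = 115.63°  ·
  (2,3): δ = 115.75°  ·
  (2,4): δ = 52.70°  ✓
  (2,5): δ = 29.32°  ✓
  (3,4): δ = 116.95°  ·
  (3,5): δ = 34.92°  ✓
  (4,5): δ = 97.97°  ·
antipodal pairs: 8

count = 8; pairs: (0,2), (0,3), (0,4), (1,3), (1,4), (2,4), (2,5), (3,5)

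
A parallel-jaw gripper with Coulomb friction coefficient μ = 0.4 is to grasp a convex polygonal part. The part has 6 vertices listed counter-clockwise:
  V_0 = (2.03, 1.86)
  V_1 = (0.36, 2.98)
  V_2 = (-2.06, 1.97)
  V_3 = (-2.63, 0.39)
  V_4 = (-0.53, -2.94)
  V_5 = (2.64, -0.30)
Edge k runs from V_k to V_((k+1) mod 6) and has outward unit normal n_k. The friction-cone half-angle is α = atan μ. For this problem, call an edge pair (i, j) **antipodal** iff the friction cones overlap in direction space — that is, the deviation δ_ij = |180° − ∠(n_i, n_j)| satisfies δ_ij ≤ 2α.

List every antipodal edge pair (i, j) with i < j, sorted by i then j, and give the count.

α = atan 0.4 = 21.80°;  2α = 43.60°
n_0 = (+0.5570, +0.8305)
n_1 = (-0.3852, +0.9229)
n_2 = (-0.9407, +0.3394)
n_3 = (-0.8459, -0.5334)
n_4 = (+0.6399, -0.7684)
n_5 = (+0.9624, +0.2718)
  (0,1): δ = 123.50°  ·
  (0,2): δ = 75.99°  ·
  (0,3): δ = 23.92°  ✓
  (0,4): δ = 73.64°  ·
  (0,5): δ = 139.62°  ·
  (1,2): δ = 132.49°  ·
  (1,3): δ = 80.42°  ·
  (1,4): δ = 17.13°  ✓
  (1,5): δ = 83.12°  ·
  (2,3): δ = 127.93°  ·
  (2,4): δ = 30.37°  ✓
  (2,5): δ = 35.61°  ✓
  (3,4): δ = 82.45°  ·
  (3,5): δ = 16.47°  ✓
  (4,5): δ = 114.02°  ·
antipodal pairs: 5

count = 5; pairs: (0,3), (1,4), (2,4), (2,5), (3,5)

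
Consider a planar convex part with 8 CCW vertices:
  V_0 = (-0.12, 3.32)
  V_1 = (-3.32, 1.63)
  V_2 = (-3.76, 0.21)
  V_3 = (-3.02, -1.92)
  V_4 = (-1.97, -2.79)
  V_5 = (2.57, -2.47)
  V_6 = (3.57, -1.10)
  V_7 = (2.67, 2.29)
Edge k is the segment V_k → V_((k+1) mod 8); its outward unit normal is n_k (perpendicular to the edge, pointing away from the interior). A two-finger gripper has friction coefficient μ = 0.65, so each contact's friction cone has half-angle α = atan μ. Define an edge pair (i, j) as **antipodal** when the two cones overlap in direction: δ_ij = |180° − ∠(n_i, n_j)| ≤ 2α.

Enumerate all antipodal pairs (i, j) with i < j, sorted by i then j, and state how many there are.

α = atan 0.65 = 33.02°;  2α = 66.05°
n_0 = (-0.4670, +0.8843)
n_1 = (-0.9552, +0.2960)
n_2 = (-0.9446, -0.3282)
n_3 = (-0.6380, -0.7700)
n_4 = (+0.0703, -0.9975)
n_5 = (+0.8077, -0.5896)
n_6 = (+0.9665, +0.2566)
n_7 = (+0.3463, +0.9381)
  (0,1): δ = 135.06°  ·
  (0,2): δ = 98.68°  ·
  (0,3): δ = 67.48°  ·
  (0,4): δ = 23.81°  ✓
  (0,5): δ = 26.03°  ✓
  (0,6): δ = 77.03°  ·
  (0,7): δ = 131.90°  ·
  (1,2): δ = 143.63°  ·
  (1,3): δ = 112.43°  ·
  (1,4): δ = 68.75°  ·
  (1,5): δ = 18.91°  ✓
  (1,6): δ = 32.08°  ✓
  (1,7): δ = 86.95°  ·
  (2,3): δ = 148.80°  ·
  (2,4): δ = 105.13°  ·
  (2,5): δ = 55.28°  ✓
  (2,6): δ = 4.29°  ✓
  (2,7): δ = 50.58°  ✓
  (3,4): δ = 136.32°  ·
  (3,5): δ = 86.48°  ·
  (3,6): δ = 35.49°  ✓
  (3,7): δ = 19.38°  ✓
  (4,5): δ = 130.16°  ·
  (4,6): δ = 79.16°  ·
  (4,7): δ = 24.29°  ✓
  (5,6): δ = 129.01°  ·
  (5,7): δ = 74.14°  ·
  (6,7): δ = 125.13°  ·
antipodal pairs: 10

count = 10; pairs: (0,4), (0,5), (1,5), (1,6), (2,5), (2,6), (2,7), (3,6), (3,7), (4,7)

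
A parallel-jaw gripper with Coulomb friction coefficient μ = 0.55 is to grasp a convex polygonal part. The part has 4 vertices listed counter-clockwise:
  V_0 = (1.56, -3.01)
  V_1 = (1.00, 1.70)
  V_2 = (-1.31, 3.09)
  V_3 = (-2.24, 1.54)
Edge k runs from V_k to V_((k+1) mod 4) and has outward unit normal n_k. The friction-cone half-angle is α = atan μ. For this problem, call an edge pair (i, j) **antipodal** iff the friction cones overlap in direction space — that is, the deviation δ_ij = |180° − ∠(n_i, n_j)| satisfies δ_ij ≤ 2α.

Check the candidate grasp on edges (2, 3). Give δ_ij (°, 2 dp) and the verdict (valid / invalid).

δ = 109.17°, invalid

α = atan 0.55 = 28.81°;  2α = 57.62°
edge 2: e_2 = (-0.93, -1.55);  n_2 = (-0.8575, +0.5145)
edge 3: e_3 = (+3.80, -4.55);  n_3 = (-0.7675, -0.6410)
∠(n_2, n_3) = 70.83°
δ = |180° − 70.83°| = 109.17°
109.17° > 2α = 57.62°  →  invalid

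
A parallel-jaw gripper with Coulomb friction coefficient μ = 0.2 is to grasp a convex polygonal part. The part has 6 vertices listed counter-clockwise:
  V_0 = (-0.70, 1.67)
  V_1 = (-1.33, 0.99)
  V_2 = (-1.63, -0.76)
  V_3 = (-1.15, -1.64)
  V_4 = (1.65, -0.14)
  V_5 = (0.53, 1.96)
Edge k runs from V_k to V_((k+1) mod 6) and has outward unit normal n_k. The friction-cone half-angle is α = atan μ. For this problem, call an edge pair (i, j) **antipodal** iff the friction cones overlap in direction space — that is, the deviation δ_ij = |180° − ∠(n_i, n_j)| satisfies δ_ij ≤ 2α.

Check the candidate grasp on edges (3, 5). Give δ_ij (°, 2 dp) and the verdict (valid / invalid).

α = atan 0.2 = 11.31°;  2α = 22.62°
edge 3: e_3 = (+2.80, +1.50);  n_3 = (+0.4722, -0.8815)
edge 5: e_5 = (-1.23, -0.29);  n_5 = (-0.2295, +0.9733)
∠(n_3, n_5) = 165.09°
δ = |180° − 165.09°| = 14.91°
14.91° ≤ 2α = 22.62°  →  valid

δ = 14.91°, valid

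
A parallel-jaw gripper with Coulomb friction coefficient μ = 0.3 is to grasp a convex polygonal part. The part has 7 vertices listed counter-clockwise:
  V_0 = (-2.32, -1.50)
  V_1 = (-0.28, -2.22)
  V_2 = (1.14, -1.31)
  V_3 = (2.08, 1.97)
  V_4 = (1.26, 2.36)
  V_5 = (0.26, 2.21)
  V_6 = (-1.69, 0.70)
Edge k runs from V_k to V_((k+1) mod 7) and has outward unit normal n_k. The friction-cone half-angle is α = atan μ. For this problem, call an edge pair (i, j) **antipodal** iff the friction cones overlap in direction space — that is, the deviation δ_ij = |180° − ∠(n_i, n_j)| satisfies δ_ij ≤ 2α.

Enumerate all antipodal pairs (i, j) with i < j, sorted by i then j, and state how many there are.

count = 5; pairs: (0,3), (0,4), (1,4), (1,5), (2,6)

α = atan 0.3 = 16.70°;  2α = 33.40°
n_0 = (-0.3328, -0.9430)
n_1 = (+0.5396, -0.8419)
n_2 = (+0.9613, -0.2755)
n_3 = (+0.4295, +0.9031)
n_4 = (-0.1483, +0.9889)
n_5 = (-0.6123, +0.7907)
n_6 = (-0.9614, +0.2753)
  (0,1): δ = 127.91°  ·
  (0,2): δ = 86.55°  ·
  (0,3): δ = 6.00°  ✓
  (0,4): δ = 27.97°  ✓
  (0,5): δ = 57.19°  ·
  (0,6): δ = 93.46°  ·
  (1,2): δ = 138.65°  ·
  (1,3): δ = 58.09°  ·
  (1,4): δ = 24.12°  ✓
  (1,5): δ = 5.10°  ✓
  (1,6): δ = 41.37°  ·
  (2,3): δ = 99.44°  ·
  (2,4): δ = 65.48°  ·
  (2,5): δ = 36.26°  ·
  (2,6): δ = 0.01°  ✓
  (3,4): δ = 146.03°  ·
  (3,5): δ = 116.81°  ·
  (3,6): δ = 80.54°  ·
  (4,5): δ = 150.78°  ·
  (4,6): δ = 114.51°  ·
  (5,6): δ = 143.73°  ·
antipodal pairs: 5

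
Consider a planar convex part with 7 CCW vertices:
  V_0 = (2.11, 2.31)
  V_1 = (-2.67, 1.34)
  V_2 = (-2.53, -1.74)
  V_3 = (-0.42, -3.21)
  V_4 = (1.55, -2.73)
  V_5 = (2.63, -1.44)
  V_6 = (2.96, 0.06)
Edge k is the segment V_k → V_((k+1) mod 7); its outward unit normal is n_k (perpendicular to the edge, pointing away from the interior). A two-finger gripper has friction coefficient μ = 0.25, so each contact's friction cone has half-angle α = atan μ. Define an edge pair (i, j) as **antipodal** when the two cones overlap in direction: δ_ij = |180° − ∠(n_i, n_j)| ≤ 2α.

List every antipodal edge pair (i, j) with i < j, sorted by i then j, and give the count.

count = 3; pairs: (0,3), (1,5), (1,6)

α = atan 0.25 = 14.04°;  2α = 28.07°
n_0 = (-0.1989, +0.9800)
n_1 = (-0.9990, -0.0454)
n_2 = (-0.5716, -0.8205)
n_3 = (+0.2367, -0.9716)
n_4 = (+0.7668, -0.6419)
n_5 = (+0.9766, -0.2149)
n_6 = (+0.9355, +0.3534)
  (0,1): δ = 98.87°  ·
  (0,2): δ = 46.34°  ·
  (0,3): δ = 2.22°  ✓
  (0,4): δ = 38.59°  ·
  (0,5): δ = 66.12°  ·
  (0,6): δ = 99.22°  ·
  (1,2): δ = 127.47°  ·
  (1,3): δ = 78.91°  ·
  (1,4): δ = 42.54°  ·
  (1,5): δ = 15.01°  ✓
  (1,6): δ = 18.09°  ✓
  (2,3): δ = 131.44°  ·
  (2,4): δ = 95.07°  ·
  (2,5): δ = 67.54°  ·
  (2,6): δ = 34.44°  ·
  (3,4): δ = 143.63°  ·
  (3,5): δ = 116.10°  ·
  (3,6): δ = 83.00°  ·
  (4,5): δ = 152.47°  ·
  (4,6): δ = 119.37°  ·
  (5,6): δ = 146.90°  ·
antipodal pairs: 3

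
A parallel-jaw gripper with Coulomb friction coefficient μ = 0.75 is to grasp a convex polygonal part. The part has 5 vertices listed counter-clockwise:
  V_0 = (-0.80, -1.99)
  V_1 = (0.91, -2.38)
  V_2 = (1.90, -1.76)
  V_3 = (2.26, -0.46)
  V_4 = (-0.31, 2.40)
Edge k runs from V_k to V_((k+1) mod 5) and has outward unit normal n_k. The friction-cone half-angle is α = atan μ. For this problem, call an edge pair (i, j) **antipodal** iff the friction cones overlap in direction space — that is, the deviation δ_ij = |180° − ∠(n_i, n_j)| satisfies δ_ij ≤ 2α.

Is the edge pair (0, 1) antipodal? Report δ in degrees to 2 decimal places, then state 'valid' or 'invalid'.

δ = 135.09°, invalid

α = atan 0.75 = 36.87°;  2α = 73.74°
edge 0: e_0 = (+1.71, -0.39);  n_0 = (-0.2224, -0.9750)
edge 1: e_1 = (+0.99, +0.62);  n_1 = (+0.5308, -0.8475)
∠(n_0, n_1) = 44.91°
δ = |180° − 44.91°| = 135.09°
135.09° > 2α = 73.74°  →  invalid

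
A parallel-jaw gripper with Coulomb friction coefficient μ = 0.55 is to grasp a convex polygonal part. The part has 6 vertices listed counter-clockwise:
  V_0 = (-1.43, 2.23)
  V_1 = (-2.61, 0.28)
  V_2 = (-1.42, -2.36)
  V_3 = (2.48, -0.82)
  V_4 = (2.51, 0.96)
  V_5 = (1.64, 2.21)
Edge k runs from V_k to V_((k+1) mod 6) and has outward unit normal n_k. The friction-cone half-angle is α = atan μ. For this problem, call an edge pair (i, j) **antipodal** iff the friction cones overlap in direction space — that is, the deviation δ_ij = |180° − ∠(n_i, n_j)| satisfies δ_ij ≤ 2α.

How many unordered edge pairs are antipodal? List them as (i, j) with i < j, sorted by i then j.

α = atan 0.55 = 28.81°;  2α = 57.62°
n_0 = (-0.8556, +0.5177)
n_1 = (-0.9117, -0.4109)
n_2 = (+0.3673, -0.9301)
n_3 = (+0.9999, -0.0169)
n_4 = (+0.8208, +0.5713)
n_5 = (+0.0065, +1.0000)
  (0,1): δ = 124.56°  ·
  (0,2): δ = 37.27°  ✓
  (0,3): δ = 30.21°  ✓
  (0,4): δ = 66.02°  ·
  (0,5): δ = 120.81°  ·
  (1,2): δ = 92.72°  ·
  (1,3): δ = 25.23°  ✓
  (1,4): δ = 10.57°  ✓
  (1,5): δ = 65.36°  ·
  (2,3): δ = 112.51°  ·
  (2,4): δ = 76.71°  ·
  (2,5): δ = 21.92°  ✓
  (3,4): δ = 144.20°  ·
  (3,5): δ = 89.41°  ·
  (4,5): δ = 125.21°  ·
antipodal pairs: 5

count = 5; pairs: (0,2), (0,3), (1,3), (1,4), (2,5)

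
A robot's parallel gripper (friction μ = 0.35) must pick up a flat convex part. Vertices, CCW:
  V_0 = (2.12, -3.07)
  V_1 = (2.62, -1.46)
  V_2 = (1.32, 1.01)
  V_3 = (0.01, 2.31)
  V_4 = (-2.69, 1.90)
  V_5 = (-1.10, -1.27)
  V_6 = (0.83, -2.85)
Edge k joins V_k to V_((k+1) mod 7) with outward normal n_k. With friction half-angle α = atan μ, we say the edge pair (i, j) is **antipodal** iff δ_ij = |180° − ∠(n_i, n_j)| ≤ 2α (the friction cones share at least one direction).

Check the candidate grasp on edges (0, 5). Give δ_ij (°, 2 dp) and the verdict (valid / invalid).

δ = 67.95°, invalid

α = atan 0.35 = 19.29°;  2α = 38.58°
edge 0: e_0 = (+0.50, +1.61);  n_0 = (+0.9550, -0.2966)
edge 5: e_5 = (+1.93, -1.58);  n_5 = (-0.6335, -0.7738)
∠(n_0, n_5) = 112.05°
δ = |180° − 112.05°| = 67.95°
67.95° > 2α = 38.58°  →  invalid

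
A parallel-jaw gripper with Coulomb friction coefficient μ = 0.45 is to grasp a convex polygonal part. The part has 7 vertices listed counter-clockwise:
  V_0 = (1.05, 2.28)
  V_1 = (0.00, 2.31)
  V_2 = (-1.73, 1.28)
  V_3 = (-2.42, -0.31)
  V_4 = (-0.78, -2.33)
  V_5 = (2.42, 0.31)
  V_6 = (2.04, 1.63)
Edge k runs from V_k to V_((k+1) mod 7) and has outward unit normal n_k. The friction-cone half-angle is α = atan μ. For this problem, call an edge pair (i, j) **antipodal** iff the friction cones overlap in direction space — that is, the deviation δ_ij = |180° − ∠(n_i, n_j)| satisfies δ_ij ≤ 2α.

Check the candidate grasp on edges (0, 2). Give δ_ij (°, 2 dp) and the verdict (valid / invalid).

α = atan 0.45 = 24.23°;  2α = 48.46°
edge 0: e_0 = (-1.05, +0.03);  n_0 = (+0.0286, +0.9996)
edge 2: e_2 = (-0.69, -1.59);  n_2 = (-0.9173, +0.3981)
∠(n_0, n_2) = 68.18°
δ = |180° − 68.18°| = 111.82°
111.82° > 2α = 48.46°  →  invalid

δ = 111.82°, invalid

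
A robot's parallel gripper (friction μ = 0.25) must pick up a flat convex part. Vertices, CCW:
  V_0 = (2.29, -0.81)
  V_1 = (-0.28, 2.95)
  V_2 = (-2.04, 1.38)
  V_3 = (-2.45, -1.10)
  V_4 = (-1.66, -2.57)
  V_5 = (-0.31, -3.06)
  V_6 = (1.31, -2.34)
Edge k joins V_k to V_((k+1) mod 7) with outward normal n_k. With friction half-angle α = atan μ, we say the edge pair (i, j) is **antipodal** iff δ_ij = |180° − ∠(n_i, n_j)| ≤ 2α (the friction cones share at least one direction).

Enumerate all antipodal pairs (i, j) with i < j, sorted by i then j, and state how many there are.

count = 4; pairs: (0,3), (1,5), (1,6), (2,6)

α = atan 0.25 = 14.04°;  2α = 28.07°
n_0 = (+0.8256, +0.5643)
n_1 = (-0.6657, +0.7462)
n_2 = (-0.9866, +0.1631)
n_3 = (-0.8809, -0.4734)
n_4 = (-0.3412, -0.9400)
n_5 = (+0.4061, -0.9138)
n_6 = (+0.8421, -0.5394)
  (0,1): δ = 82.62°  ·
  (0,2): δ = 43.74°  ·
  (0,3): δ = 6.10°  ✓
  (0,4): δ = 35.70°  ·
  (0,5): δ = 79.61°  ·
  (0,6): δ = 113.01°  ·
  (1,2): δ = 141.12°  ·
  (1,3): δ = 103.48°  ·
  (1,4): δ = 61.68°  ·
  (1,5): δ = 17.77°  ✓
  (1,6): δ = 15.63°  ✓
  (2,3): δ = 142.36°  ·
  (2,4): δ = 100.56°  ·
  (2,5): δ = 56.65°  ·
  (2,6): δ = 23.25°  ✓
  (3,4): δ = 138.20°  ·
  (3,5): δ = 94.29°  ·
  (3,6): δ = 60.89°  ·
  (4,5): δ = 136.09°  ·
  (4,6): δ = 102.69°  ·
  (5,6): δ = 146.60°  ·
antipodal pairs: 4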